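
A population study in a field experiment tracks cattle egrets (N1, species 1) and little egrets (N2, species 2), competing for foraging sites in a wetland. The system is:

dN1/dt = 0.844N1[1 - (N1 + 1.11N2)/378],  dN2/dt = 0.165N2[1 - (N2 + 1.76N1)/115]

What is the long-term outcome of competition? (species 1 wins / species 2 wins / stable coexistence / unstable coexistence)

species 1 excludes species 2

Compare the nullcline intercepts: K1/α12 = 378/1.11 = 341 > K2 = 115; K2/α21 = 115/1.76 = 65.3 < K1 = 378.
Since the inequalities point opposite ways, species 1 can invade but species 2 cannot.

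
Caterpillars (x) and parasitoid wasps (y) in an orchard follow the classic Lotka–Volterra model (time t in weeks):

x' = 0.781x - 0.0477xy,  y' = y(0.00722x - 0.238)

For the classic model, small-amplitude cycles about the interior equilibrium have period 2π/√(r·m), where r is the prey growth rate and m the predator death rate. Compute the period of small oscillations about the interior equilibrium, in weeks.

T ≈ 14.6 weeks

Here r = 0.781 and m = 0.238, so r·m = 0.186.
ω = √0.186 = 0.431 per week, hence T = 2π/ω ≈ 14.6 weeks.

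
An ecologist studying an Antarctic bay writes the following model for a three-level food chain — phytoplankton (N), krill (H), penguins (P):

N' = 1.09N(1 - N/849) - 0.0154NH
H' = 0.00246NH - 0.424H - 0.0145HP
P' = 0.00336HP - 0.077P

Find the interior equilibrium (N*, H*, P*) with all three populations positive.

From dP/dt = 0: 0.00336H* = 0.077, so H* = 22.9.
From dN/dt = 0: 1.09(1 - N*/849) = 0.0154·22.9, giving N* = 849·(1 - 0.324) = 574.
From dH/dt = 0: 0.00246·574 - 0.424 = 0.0145P*, so P* = 0.988/0.0145 = 68.2.

N* ≈ 574, H* ≈ 22.9, P* ≈ 68.2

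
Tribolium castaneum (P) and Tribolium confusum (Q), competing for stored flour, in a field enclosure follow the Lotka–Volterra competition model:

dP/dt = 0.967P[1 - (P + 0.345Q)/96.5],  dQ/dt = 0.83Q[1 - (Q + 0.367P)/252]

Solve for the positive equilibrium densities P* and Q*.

P* ≈ 10.9, Q* ≈ 248

Setting both brackets to zero gives the nullclines P + 0.345Q = 96.5 and 0.367P + Q = 252.
Substituting Q = 252 - 0.367P into the first: P(1 - 0.345·0.367) = 96.5 - 0.345·252.
So P* = 9.56/0.873 = 10.9, and then Q* = 252 - 0.367·10.9 = 248.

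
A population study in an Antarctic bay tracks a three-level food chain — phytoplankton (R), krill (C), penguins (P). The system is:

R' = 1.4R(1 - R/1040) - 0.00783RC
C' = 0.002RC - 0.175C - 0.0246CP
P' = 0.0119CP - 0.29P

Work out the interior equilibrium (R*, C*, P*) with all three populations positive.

R* ≈ 898, C* ≈ 24.4, P* ≈ 65.9

From dP/dt = 0: 0.0119C* = 0.29, so C* = 24.4.
From dR/dt = 0: 1.4(1 - R*/1040) = 0.00783·24.4, giving R* = 1040·(1 - 0.136) = 898.
From dC/dt = 0: 0.002·898 - 0.175 = 0.0246P*, so P* = 1.62/0.0246 = 65.9.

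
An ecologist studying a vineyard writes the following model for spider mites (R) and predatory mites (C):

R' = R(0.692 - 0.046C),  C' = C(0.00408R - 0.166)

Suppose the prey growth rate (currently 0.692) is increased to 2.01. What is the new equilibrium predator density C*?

At the interior fixed point, setting dR/dt = 0 with R > 0 fixes C* = (prey growth rate)/(RC coefficient) — independent of the other coefficients.
With the change, C* = 2.01/0.046 = 43.7; it rises from 15.

C* ≈ 43.7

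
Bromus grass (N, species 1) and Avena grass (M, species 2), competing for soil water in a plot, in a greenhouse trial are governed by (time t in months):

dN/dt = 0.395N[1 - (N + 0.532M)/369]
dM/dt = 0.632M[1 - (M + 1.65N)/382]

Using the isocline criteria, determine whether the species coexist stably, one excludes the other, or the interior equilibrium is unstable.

Compare the nullcline intercepts: K1/α12 = 369/0.532 = 694 > K2 = 382; K2/α21 = 382/1.65 = 232 < K1 = 369.
Since the inequalities point opposite ways, species 1 can invade but species 2 cannot.

species 1 excludes species 2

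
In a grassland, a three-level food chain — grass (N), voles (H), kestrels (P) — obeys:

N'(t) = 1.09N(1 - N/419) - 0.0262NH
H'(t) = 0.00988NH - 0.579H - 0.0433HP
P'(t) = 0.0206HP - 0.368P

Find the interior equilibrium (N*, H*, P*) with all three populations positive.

From dP/dt = 0: 0.0206H* = 0.368, so H* = 17.9.
From dN/dt = 0: 1.09(1 - N*/419) = 0.0262·17.9, giving N* = 419·(1 - 0.429) = 239.
From dH/dt = 0: 0.00988·239 - 0.579 = 0.0433P*, so P* = 1.78/0.0433 = 41.2.

N* ≈ 239, H* ≈ 17.9, P* ≈ 41.2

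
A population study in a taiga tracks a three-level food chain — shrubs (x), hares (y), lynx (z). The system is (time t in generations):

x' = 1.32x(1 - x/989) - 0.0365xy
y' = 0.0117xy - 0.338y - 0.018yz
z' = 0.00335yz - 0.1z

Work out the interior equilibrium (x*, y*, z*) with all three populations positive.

From dz/dt = 0: 0.00335y* = 0.1, so y* = 29.9.
From dx/dt = 0: 1.32(1 - x*/989) = 0.0365·29.9, giving x* = 989·(1 - 0.825) = 173.
From dy/dt = 0: 0.0117·173 - 0.338 = 0.018z*, so z* = 1.68/0.018 = 93.5.

x* ≈ 173, y* ≈ 29.9, z* ≈ 93.5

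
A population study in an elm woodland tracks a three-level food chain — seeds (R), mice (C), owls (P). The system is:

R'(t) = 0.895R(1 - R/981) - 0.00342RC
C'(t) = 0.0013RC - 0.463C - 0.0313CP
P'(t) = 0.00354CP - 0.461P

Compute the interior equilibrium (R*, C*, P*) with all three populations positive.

R* ≈ 493, C* ≈ 130, P* ≈ 5.68

From dP/dt = 0: 0.00354C* = 0.461, so C* = 130.
From dR/dt = 0: 0.895(1 - R*/981) = 0.00342·130, giving R* = 981·(1 - 0.498) = 493.
From dC/dt = 0: 0.0013·493 - 0.463 = 0.0313P*, so P* = 0.178/0.0313 = 5.68.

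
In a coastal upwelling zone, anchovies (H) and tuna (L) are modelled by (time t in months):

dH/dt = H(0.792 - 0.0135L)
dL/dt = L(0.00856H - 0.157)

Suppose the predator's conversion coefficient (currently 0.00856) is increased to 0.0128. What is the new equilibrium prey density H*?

At the interior fixed point, setting dL/dt = 0 with L > 0 fixes H* = (predator death rate)/(HL coefficient) — independent of the other coefficients.
With the change, H* = 0.157/0.0128 = 12.3; it falls from 18.3.

H* ≈ 12.3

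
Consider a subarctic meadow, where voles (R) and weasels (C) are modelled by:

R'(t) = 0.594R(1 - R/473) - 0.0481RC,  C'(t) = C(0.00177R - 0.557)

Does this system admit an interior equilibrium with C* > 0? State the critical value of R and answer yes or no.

Threshold R = 315; K > 315, so yes, the predator persists.

The predator equation gives dC/dt > 0 only when R > 0.557/0.00177 = 315.
Without the predator, R → K = 473. Since 473 > 315, the predator can invade and persist.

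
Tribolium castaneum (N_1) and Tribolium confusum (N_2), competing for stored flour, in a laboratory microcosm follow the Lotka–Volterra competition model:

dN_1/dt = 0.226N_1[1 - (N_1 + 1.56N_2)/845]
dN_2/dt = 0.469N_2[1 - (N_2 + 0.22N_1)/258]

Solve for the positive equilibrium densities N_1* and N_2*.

Setting both brackets to zero gives the nullclines N_1 + 1.56N_2 = 845 and 0.22N_1 + N_2 = 258.
Substituting N_2 = 258 - 0.22N_1 into the first: N_1(1 - 1.56·0.22) = 845 - 1.56·258.
So N_1* = 443/0.657 = 674, and then N_2* = 258 - 0.22·674 = 110.

N_1* ≈ 674, N_2* ≈ 110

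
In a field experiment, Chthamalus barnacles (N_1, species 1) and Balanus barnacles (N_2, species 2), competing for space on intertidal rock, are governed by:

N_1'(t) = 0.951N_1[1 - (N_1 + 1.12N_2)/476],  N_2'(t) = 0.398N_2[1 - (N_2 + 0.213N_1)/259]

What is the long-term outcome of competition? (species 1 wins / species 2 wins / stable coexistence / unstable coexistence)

stable coexistence

Compare the nullcline intercepts: K1/α12 = 476/1.12 = 425 > K2 = 259; K2/α21 = 259/0.213 = 1220 > K1 = 476.
Since both inequalities hold, each species can invade when rare, so the interior equilibrium is stable.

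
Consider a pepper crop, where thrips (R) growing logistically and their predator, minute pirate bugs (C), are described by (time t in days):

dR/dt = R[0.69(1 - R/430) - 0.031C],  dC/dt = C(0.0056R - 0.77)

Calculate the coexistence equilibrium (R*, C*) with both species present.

R* ≈ 138, C* ≈ 15.1

From dC/dt = 0 with C > 0: 0.0056R* = 0.77, so R* = 138.
Substitute into dR/dt = 0: 0.69(1 - 138/430) = 0.031C*.
The bracket is 0.68, giving C* = 0.469/0.031 = 15.1.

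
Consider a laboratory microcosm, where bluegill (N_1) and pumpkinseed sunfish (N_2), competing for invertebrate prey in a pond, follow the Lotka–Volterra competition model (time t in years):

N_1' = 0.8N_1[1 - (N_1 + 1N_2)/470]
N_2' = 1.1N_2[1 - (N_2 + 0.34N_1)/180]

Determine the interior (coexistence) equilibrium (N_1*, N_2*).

N_1* ≈ 439, N_2* ≈ 30.6

Setting both brackets to zero gives the nullclines N_1 + 1N_2 = 470 and 0.34N_1 + N_2 = 180.
Substituting N_2 = 180 - 0.34N_1 into the first: N_1(1 - 1·0.34) = 470 - 1·180.
So N_1* = 290/0.66 = 439, and then N_2* = 180 - 0.34·439 = 30.6.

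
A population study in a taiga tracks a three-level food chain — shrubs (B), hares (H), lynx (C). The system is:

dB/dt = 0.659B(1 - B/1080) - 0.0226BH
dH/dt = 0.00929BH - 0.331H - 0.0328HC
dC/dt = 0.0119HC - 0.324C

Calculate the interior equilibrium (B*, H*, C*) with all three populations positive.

B* ≈ 71.6, H* ≈ 27.2, C* ≈ 10.2

From dC/dt = 0: 0.0119H* = 0.324, so H* = 27.2.
From dB/dt = 0: 0.659(1 - B*/1080) = 0.0226·27.2, giving B* = 1080·(1 - 0.934) = 71.6.
From dH/dt = 0: 0.00929·71.6 - 0.331 = 0.0328C*, so C* = 0.334/0.0328 = 10.2.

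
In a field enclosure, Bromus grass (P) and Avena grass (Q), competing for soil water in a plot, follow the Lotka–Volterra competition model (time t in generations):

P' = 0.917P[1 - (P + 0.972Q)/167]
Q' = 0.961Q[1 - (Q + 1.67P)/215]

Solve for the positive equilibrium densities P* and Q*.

Setting both brackets to zero gives the nullclines P + 0.972Q = 167 and 1.67P + Q = 215.
Substituting Q = 215 - 1.67P into the first: P(1 - 0.972·1.67) = 167 - 0.972·215.
So P* = -42/-0.623 = 67.4, and then Q* = 215 - 1.67·67.4 = 103.

P* ≈ 67.4, Q* ≈ 103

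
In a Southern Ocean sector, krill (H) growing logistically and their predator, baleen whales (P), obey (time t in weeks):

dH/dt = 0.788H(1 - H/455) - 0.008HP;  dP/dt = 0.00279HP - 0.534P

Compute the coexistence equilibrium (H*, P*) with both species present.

From dP/dt = 0 with P > 0: 0.00279H* = 0.534, so H* = 191.
Substitute into dH/dt = 0: 0.788(1 - 191/455) = 0.008P*.
The bracket is 0.579, giving P* = 0.457/0.008 = 57.1.

H* ≈ 191, P* ≈ 57.1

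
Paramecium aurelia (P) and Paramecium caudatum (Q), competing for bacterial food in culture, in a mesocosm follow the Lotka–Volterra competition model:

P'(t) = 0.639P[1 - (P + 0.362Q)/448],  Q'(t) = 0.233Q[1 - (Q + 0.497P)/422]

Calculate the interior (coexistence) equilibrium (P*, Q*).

Setting both brackets to zero gives the nullclines P + 0.362Q = 448 and 0.497P + Q = 422.
Substituting Q = 422 - 0.497P into the first: P(1 - 0.362·0.497) = 448 - 0.362·422.
So P* = 295/0.82 = 360, and then Q* = 422 - 0.497·360 = 243.

P* ≈ 360, Q* ≈ 243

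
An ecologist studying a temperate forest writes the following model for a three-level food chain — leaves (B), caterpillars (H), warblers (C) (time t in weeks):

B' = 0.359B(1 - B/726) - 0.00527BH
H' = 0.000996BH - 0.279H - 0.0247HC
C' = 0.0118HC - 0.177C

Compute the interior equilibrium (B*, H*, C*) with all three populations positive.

From dC/dt = 0: 0.0118H* = 0.177, so H* = 15.
From dB/dt = 0: 0.359(1 - B*/726) = 0.00527·15, giving B* = 726·(1 - 0.22) = 566.
From dH/dt = 0: 0.000996·566 - 0.279 = 0.0247C*, so C* = 0.285/0.0247 = 11.5.

B* ≈ 566, H* ≈ 15, C* ≈ 11.5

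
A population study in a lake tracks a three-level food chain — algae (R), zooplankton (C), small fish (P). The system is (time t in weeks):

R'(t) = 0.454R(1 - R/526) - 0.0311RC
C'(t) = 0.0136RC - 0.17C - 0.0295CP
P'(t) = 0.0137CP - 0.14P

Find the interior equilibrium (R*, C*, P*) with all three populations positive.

R* ≈ 158, C* ≈ 10.2, P* ≈ 67

From dP/dt = 0: 0.0137C* = 0.14, so C* = 10.2.
From dR/dt = 0: 0.454(1 - R*/526) = 0.0311·10.2, giving R* = 526·(1 - 0.7) = 158.
From dC/dt = 0: 0.0136·158 - 0.17 = 0.0295P*, so P* = 1.98/0.0295 = 67.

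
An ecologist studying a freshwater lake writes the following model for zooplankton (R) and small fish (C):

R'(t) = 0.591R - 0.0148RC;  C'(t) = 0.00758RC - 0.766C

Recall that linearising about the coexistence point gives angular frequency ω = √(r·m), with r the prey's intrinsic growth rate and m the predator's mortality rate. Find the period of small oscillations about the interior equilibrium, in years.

T ≈ 9.34 years

Here r = 0.591 and m = 0.766, so r·m = 0.453.
ω = √0.453 = 0.673 per year, hence T = 2π/ω ≈ 9.34 years.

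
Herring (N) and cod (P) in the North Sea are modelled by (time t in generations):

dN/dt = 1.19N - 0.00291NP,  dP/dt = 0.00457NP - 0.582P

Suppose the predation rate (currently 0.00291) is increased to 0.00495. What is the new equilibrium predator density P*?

P* ≈ 240

At the interior fixed point, setting dN/dt = 0 with N > 0 fixes P* = (prey growth rate)/(NP coefficient) — independent of the other coefficients.
With the change, P* = 1.19/0.00495 = 240; it falls from 409.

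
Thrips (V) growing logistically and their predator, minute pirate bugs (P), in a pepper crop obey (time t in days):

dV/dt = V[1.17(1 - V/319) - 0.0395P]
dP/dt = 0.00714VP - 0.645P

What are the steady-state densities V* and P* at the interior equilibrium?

V* ≈ 90.3, P* ≈ 21.2

From dP/dt = 0 with P > 0: 0.00714V* = 0.645, so V* = 90.3.
Substitute into dV/dt = 0: 1.17(1 - 90.3/319) = 0.0395P*.
The bracket is 0.717, giving P* = 0.839/0.0395 = 21.2.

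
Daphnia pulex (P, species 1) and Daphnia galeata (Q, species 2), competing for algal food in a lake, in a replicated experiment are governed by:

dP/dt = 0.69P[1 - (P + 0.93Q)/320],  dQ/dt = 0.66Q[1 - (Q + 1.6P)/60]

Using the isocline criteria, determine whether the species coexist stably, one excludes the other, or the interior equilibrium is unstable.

Compare the nullcline intercepts: K1/α12 = 320/0.93 = 344 > K2 = 60; K2/α21 = 60/1.6 = 37.5 < K1 = 320.
Since the inequalities point opposite ways, species 1 can invade but species 2 cannot.

species 1 excludes species 2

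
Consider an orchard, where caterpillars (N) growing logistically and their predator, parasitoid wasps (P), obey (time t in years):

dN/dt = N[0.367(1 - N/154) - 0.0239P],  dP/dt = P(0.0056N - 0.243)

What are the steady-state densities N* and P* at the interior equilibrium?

From dP/dt = 0 with P > 0: 0.0056N* = 0.243, so N* = 43.4.
Substitute into dN/dt = 0: 0.367(1 - 43.4/154) = 0.0239P*.
The bracket is 0.718, giving P* = 0.264/0.0239 = 11.

N* ≈ 43.4, P* ≈ 11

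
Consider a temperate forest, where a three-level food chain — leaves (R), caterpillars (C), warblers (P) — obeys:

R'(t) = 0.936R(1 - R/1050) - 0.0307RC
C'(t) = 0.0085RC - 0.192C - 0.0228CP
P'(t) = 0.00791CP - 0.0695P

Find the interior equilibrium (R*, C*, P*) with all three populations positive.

R* ≈ 747, C* ≈ 8.79, P* ≈ 270

From dP/dt = 0: 0.00791C* = 0.0695, so C* = 8.79.
From dR/dt = 0: 0.936(1 - R*/1050) = 0.0307·8.79, giving R* = 1050·(1 - 0.288) = 747.
From dC/dt = 0: 0.0085·747 - 0.192 = 0.0228P*, so P* = 6.16/0.0228 = 270.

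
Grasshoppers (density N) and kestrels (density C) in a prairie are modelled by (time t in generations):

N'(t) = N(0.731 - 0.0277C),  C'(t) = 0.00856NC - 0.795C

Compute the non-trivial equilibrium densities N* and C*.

N* ≈ 92.9, C* ≈ 26.4

Set dC/dt = 0 with C > 0: 0.00856N - 0.795 = 0, so N* = 0.795/0.00856 = 92.9.
Set dN/dt = 0 with N > 0: 0.731 - 0.0277C = 0, so C* = 0.731/0.0277 = 26.4.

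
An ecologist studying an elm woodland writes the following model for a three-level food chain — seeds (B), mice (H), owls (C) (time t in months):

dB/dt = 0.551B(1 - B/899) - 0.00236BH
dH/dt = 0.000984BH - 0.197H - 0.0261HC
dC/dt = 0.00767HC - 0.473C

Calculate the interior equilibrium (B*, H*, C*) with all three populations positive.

From dC/dt = 0: 0.00767H* = 0.473, so H* = 61.7.
From dB/dt = 0: 0.551(1 - B*/899) = 0.00236·61.7, giving B* = 899·(1 - 0.264) = 662.
From dH/dt = 0: 0.000984·662 - 0.197 = 0.0261C*, so C* = 0.454/0.0261 = 17.4.

B* ≈ 662, H* ≈ 61.7, C* ≈ 17.4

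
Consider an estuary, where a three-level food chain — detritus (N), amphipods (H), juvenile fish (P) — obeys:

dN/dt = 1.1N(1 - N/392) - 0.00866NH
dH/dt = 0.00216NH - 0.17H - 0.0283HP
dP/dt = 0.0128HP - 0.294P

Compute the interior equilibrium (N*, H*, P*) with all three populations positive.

N* ≈ 321, H* ≈ 23, P* ≈ 18.5

From dP/dt = 0: 0.0128H* = 0.294, so H* = 23.
From dN/dt = 0: 1.1(1 - N*/392) = 0.00866·23, giving N* = 392·(1 - 0.181) = 321.
From dH/dt = 0: 0.00216·321 - 0.17 = 0.0283P*, so P* = 0.524/0.0283 = 18.5.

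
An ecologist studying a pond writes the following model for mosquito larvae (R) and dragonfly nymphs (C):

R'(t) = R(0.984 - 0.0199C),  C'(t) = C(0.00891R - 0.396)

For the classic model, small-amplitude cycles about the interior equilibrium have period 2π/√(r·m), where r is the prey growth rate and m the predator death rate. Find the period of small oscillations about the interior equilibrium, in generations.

Here r = 0.984 and m = 0.396, so r·m = 0.39.
ω = √0.39 = 0.624 per generation, hence T = 2π/ω ≈ 10.1 generations.

T ≈ 10.1 generations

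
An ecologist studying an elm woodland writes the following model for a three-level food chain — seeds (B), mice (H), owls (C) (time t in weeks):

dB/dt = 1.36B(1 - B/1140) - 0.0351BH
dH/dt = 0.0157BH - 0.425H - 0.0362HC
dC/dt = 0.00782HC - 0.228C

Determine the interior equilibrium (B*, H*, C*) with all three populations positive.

From dC/dt = 0: 0.00782H* = 0.228, so H* = 29.2.
From dB/dt = 0: 1.36(1 - B*/1140) = 0.0351·29.2, giving B* = 1140·(1 - 0.752) = 282.
From dH/dt = 0: 0.0157·282 - 0.425 = 0.0362C*, so C* = 4.01/0.0362 = 111.

B* ≈ 282, H* ≈ 29.2, C* ≈ 111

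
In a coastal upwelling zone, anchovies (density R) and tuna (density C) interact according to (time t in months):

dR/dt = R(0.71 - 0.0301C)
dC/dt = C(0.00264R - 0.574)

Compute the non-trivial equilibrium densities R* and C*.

R* ≈ 217, C* ≈ 23.6

Set dC/dt = 0 with C > 0: 0.00264R - 0.574 = 0, so R* = 0.574/0.00264 = 217.
Set dR/dt = 0 with R > 0: 0.71 - 0.0301C = 0, so C* = 0.71/0.0301 = 23.6.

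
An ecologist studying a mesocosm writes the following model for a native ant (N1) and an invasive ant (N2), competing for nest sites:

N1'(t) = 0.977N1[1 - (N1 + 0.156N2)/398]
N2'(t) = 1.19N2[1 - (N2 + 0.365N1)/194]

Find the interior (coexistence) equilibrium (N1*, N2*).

Setting both brackets to zero gives the nullclines N1 + 0.156N2 = 398 and 0.365N1 + N2 = 194.
Substituting N2 = 194 - 0.365N1 into the first: N1(1 - 0.156·0.365) = 398 - 0.156·194.
So N1* = 368/0.943 = 390, and then N2* = 194 - 0.365·390 = 51.7.

N1* ≈ 390, N2* ≈ 51.7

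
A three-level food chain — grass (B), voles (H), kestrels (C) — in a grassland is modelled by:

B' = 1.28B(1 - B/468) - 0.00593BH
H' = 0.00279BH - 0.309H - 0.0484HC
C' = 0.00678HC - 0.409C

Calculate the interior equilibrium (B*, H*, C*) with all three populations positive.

From dC/dt = 0: 0.00678H* = 0.409, so H* = 60.3.
From dB/dt = 0: 1.28(1 - B*/468) = 0.00593·60.3, giving B* = 468·(1 - 0.279) = 337.
From dH/dt = 0: 0.00279·337 - 0.309 = 0.0484C*, so C* = 0.632/0.0484 = 13.1.

B* ≈ 337, H* ≈ 60.3, C* ≈ 13.1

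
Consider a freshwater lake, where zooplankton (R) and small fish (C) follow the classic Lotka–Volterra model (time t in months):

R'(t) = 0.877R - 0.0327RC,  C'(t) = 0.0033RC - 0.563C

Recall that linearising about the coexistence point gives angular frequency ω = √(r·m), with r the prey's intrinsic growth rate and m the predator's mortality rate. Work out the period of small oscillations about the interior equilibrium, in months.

T ≈ 8.94 months

Here r = 0.877 and m = 0.563, so r·m = 0.494.
ω = √0.494 = 0.703 per month, hence T = 2π/ω ≈ 8.94 months.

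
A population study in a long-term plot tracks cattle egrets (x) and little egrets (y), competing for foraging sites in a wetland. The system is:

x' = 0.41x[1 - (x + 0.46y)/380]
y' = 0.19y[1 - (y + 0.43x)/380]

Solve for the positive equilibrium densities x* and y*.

Setting both brackets to zero gives the nullclines x + 0.46y = 380 and 0.43x + y = 380.
Substituting y = 380 - 0.43x into the first: x(1 - 0.46·0.43) = 380 - 0.46·380.
So x* = 205/0.802 = 256, and then y* = 380 - 0.43·256 = 270.

x* ≈ 256, y* ≈ 270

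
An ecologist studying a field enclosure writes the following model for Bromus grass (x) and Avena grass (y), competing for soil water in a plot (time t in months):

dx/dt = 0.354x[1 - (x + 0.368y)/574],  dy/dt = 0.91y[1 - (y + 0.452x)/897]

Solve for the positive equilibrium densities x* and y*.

Setting both brackets to zero gives the nullclines x + 0.368y = 574 and 0.452x + y = 897.
Substituting y = 897 - 0.452x into the first: x(1 - 0.368·0.452) = 574 - 0.368·897.
So x* = 244/0.834 = 293, and then y* = 897 - 0.452·293 = 765.

x* ≈ 293, y* ≈ 765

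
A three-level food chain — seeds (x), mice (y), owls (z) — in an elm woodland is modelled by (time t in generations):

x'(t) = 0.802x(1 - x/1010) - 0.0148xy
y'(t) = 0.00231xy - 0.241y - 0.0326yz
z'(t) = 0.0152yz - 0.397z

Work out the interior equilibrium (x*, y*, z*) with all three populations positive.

From dz/dt = 0: 0.0152y* = 0.397, so y* = 26.1.
From dx/dt = 0: 0.802(1 - x*/1010) = 0.0148·26.1, giving x* = 1010·(1 - 0.482) = 523.
From dy/dt = 0: 0.00231·523 - 0.241 = 0.0326z*, so z* = 0.968/0.0326 = 29.7.

x* ≈ 523, y* ≈ 26.1, z* ≈ 29.7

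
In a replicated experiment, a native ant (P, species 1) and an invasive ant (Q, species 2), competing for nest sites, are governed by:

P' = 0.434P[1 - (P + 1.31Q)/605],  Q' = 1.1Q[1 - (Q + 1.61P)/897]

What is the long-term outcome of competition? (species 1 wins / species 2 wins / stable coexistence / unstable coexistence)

Compare the nullcline intercepts: K1/α12 = 605/1.31 = 462 < K2 = 897; K2/α21 = 897/1.61 = 557 < K1 = 605.
Since both are reversed, neither can invade when rare; the interior point is a saddle.

unstable coexistence (outcome depends on initial conditions)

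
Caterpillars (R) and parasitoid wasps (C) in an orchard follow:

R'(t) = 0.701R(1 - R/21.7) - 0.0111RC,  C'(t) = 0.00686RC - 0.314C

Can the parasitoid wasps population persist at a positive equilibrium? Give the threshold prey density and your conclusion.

Threshold R = 45.8; K < 45.8, so no, the predator goes extinct.

The predator equation gives dC/dt > 0 only when R > 0.314/0.00686 = 45.8.
Without the predator, R → K = 21.7. Since 21.7 < 45.8, the predator cannot invade.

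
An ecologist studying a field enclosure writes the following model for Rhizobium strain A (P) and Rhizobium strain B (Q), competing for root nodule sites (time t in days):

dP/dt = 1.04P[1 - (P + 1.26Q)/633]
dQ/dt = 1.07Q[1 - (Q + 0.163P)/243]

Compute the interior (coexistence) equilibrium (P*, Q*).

P* ≈ 411, Q* ≈ 176

Setting both brackets to zero gives the nullclines P + 1.26Q = 633 and 0.163P + Q = 243.
Substituting Q = 243 - 0.163P into the first: P(1 - 1.26·0.163) = 633 - 1.26·243.
So P* = 327/0.795 = 411, and then Q* = 243 - 0.163·411 = 176.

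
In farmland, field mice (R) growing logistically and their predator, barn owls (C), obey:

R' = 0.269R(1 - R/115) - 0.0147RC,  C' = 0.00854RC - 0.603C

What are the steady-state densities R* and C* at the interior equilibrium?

R* ≈ 70.6, C* ≈ 7.06

From dC/dt = 0 with C > 0: 0.00854R* = 0.603, so R* = 70.6.
Substitute into dR/dt = 0: 0.269(1 - 70.6/115) = 0.0147C*.
The bracket is 0.386, giving C* = 0.104/0.0147 = 7.06.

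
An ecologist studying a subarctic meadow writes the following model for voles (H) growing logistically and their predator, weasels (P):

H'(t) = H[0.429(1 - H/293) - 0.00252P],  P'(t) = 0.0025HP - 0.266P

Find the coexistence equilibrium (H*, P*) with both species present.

From dP/dt = 0 with P > 0: 0.0025H* = 0.266, so H* = 106.
Substitute into dH/dt = 0: 0.429(1 - 106/293) = 0.00252P*.
The bracket is 0.637, giving P* = 0.273/0.00252 = 108.

H* ≈ 106, P* ≈ 108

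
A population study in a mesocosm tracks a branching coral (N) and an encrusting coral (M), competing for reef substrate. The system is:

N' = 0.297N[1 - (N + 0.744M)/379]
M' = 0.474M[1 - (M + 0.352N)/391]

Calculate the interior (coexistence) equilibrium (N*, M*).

N* ≈ 119, M* ≈ 349

Setting both brackets to zero gives the nullclines N + 0.744M = 379 and 0.352N + M = 391.
Substituting M = 391 - 0.352N into the first: N(1 - 0.744·0.352) = 379 - 0.744·391.
So N* = 88.1/0.738 = 119, and then M* = 391 - 0.352·119 = 349.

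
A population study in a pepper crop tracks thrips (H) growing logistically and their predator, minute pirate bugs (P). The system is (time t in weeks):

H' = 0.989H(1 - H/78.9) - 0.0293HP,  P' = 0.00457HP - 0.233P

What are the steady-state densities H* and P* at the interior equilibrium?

From dP/dt = 0 with P > 0: 0.00457H* = 0.233, so H* = 51.
Substitute into dH/dt = 0: 0.989(1 - 51/78.9) = 0.0293P*.
The bracket is 0.354, giving P* = 0.35/0.0293 = 11.9.

H* ≈ 51, P* ≈ 11.9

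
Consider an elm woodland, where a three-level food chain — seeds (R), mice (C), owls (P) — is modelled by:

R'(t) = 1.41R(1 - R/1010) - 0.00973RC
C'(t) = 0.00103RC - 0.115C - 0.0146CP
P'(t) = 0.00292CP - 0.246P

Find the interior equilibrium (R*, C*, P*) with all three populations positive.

R* ≈ 423, C* ≈ 84.2, P* ≈ 22

From dP/dt = 0: 0.00292C* = 0.246, so C* = 84.2.
From dR/dt = 0: 1.41(1 - R*/1010) = 0.00973·84.2, giving R* = 1010·(1 - 0.581) = 423.
From dC/dt = 0: 0.00103·423 - 0.115 = 0.0146P*, so P* = 0.321/0.0146 = 22.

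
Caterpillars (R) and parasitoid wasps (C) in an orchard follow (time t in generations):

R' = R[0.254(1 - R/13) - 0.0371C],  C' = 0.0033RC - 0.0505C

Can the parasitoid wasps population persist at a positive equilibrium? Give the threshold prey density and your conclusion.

Threshold R = 15.3; K < 15.3, so no, the predator goes extinct.

The predator equation gives dC/dt > 0 only when R > 0.0505/0.0033 = 15.3.
Without the predator, R → K = 13. Since 13 < 15.3, the predator cannot invade.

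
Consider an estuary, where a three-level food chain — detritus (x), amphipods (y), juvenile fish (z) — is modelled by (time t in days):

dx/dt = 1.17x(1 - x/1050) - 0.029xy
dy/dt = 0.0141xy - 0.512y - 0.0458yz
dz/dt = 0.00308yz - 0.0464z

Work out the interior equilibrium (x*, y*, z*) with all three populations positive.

From dz/dt = 0: 0.00308y* = 0.0464, so y* = 15.1.
From dx/dt = 0: 1.17(1 - x*/1050) = 0.029·15.1, giving x* = 1050·(1 - 0.373) = 658.
From dy/dt = 0: 0.0141·658 - 0.512 = 0.0458z*, so z* = 8.76/0.0458 = 191.

x* ≈ 658, y* ≈ 15.1, z* ≈ 191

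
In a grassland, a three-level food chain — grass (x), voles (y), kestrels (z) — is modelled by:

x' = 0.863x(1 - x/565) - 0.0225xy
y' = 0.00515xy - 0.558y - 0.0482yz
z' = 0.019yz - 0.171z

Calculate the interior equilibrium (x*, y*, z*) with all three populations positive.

From dz/dt = 0: 0.019y* = 0.171, so y* = 9.
From dx/dt = 0: 0.863(1 - x*/565) = 0.0225·9, giving x* = 565·(1 - 0.235) = 432.
From dy/dt = 0: 0.00515·432 - 0.558 = 0.0482z*, so z* = 1.67/0.0482 = 34.6.

x* ≈ 432, y* ≈ 9, z* ≈ 34.6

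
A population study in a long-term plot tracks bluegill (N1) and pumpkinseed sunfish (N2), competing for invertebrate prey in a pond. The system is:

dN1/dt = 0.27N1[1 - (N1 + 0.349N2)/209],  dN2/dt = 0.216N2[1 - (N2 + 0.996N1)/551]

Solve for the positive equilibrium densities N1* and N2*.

N1* ≈ 25.6, N2* ≈ 526

Setting both brackets to zero gives the nullclines N1 + 0.349N2 = 209 and 0.996N1 + N2 = 551.
Substituting N2 = 551 - 0.996N1 into the first: N1(1 - 0.349·0.996) = 209 - 0.349·551.
So N1* = 16.7/0.652 = 25.6, and then N2* = 551 - 0.996·25.6 = 526.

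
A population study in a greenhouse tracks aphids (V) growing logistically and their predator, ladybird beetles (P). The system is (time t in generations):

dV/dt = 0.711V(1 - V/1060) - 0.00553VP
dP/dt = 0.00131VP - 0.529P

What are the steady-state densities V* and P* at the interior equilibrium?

From dP/dt = 0 with P > 0: 0.00131V* = 0.529, so V* = 404.
Substitute into dV/dt = 0: 0.711(1 - 404/1060) = 0.00553P*.
The bracket is 0.619, giving P* = 0.44/0.00553 = 79.6.

V* ≈ 404, P* ≈ 79.6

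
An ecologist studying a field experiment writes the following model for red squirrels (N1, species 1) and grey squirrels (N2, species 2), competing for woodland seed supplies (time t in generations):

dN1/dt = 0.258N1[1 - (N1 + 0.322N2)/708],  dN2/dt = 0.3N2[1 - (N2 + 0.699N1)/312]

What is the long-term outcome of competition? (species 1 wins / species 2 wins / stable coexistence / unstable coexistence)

Compare the nullcline intercepts: K1/α12 = 708/0.322 = 2200 > K2 = 312; K2/α21 = 312/0.699 = 446 < K1 = 708.
Since the inequalities point opposite ways, species 1 can invade but species 2 cannot.

species 1 excludes species 2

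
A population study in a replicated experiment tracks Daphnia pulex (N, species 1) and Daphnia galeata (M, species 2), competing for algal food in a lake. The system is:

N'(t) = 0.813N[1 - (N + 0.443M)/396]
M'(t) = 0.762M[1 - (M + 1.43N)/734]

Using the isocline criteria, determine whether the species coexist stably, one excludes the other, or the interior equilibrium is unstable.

stable coexistence

Compare the nullcline intercepts: K1/α12 = 396/0.443 = 894 > K2 = 734; K2/α21 = 734/1.43 = 513 > K1 = 396.
Since both inequalities hold, each species can invade when rare, so the interior equilibrium is stable.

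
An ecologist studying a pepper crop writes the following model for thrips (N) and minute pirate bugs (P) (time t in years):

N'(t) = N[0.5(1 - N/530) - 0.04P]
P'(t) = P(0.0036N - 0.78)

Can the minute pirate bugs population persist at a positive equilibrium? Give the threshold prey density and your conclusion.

The predator equation gives dP/dt > 0 only when N > 0.78/0.0036 = 217.
Without the predator, N → K = 530. Since 530 > 217, the predator can invade and persist.

Threshold N = 217; K > 217, so yes, the predator persists.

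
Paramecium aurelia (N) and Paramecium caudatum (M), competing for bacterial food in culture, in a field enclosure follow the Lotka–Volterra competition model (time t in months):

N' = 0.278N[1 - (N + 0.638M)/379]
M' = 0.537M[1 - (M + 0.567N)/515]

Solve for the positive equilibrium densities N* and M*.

Setting both brackets to zero gives the nullclines N + 0.638M = 379 and 0.567N + M = 515.
Substituting M = 515 - 0.567N into the first: N(1 - 0.638·0.567) = 379 - 0.638·515.
So N* = 50.4/0.638 = 79, and then M* = 515 - 0.567·79 = 470.

N* ≈ 79, M* ≈ 470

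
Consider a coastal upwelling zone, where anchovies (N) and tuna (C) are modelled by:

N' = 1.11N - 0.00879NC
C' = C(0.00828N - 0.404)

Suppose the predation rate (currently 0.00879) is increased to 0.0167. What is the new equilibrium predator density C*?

C* ≈ 66.5

At the interior fixed point, setting dN/dt = 0 with N > 0 fixes C* = (prey growth rate)/(NC coefficient) — independent of the other coefficients.
With the change, C* = 1.11/0.0167 = 66.5; it falls from 126.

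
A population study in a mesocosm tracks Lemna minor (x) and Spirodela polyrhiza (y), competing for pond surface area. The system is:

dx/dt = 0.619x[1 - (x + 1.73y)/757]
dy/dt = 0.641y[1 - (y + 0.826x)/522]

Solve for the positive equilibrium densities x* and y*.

Setting both brackets to zero gives the nullclines x + 1.73y = 757 and 0.826x + y = 522.
Substituting y = 522 - 0.826x into the first: x(1 - 1.73·0.826) = 757 - 1.73·522.
So x* = -146/-0.429 = 340, and then y* = 522 - 0.826·340 = 241.

x* ≈ 340, y* ≈ 241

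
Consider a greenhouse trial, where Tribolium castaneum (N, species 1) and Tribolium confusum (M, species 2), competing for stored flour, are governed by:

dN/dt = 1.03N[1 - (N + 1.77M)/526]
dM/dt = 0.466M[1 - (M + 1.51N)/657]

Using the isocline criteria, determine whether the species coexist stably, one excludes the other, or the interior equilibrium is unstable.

Compare the nullcline intercepts: K1/α12 = 526/1.77 = 297 < K2 = 657; K2/α21 = 657/1.51 = 435 < K1 = 526.
Since both are reversed, neither can invade when rare; the interior point is a saddle.

unstable coexistence (outcome depends on initial conditions)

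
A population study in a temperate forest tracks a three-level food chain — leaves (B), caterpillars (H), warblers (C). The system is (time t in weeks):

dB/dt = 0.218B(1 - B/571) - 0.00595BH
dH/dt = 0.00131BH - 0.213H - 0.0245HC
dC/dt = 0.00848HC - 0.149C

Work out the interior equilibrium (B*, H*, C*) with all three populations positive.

From dC/dt = 0: 0.00848H* = 0.149, so H* = 17.6.
From dB/dt = 0: 0.218(1 - B*/571) = 0.00595·17.6, giving B* = 571·(1 - 0.48) = 297.
From dH/dt = 0: 0.00131·297 - 0.213 = 0.0245C*, so C* = 0.176/0.0245 = 7.2.

B* ≈ 297, H* ≈ 17.6, C* ≈ 7.2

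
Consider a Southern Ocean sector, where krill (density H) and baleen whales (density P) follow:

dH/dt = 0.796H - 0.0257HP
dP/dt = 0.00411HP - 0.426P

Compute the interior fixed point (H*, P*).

Set dP/dt = 0 with P > 0: 0.00411H - 0.426 = 0, so H* = 0.426/0.00411 = 104.
Set dH/dt = 0 with H > 0: 0.796 - 0.0257P = 0, so P* = 0.796/0.0257 = 31.

H* ≈ 104, P* ≈ 31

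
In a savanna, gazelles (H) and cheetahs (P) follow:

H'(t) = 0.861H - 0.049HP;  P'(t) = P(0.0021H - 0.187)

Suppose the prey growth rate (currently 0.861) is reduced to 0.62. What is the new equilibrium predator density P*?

At the interior fixed point, setting dH/dt = 0 with H > 0 fixes P* = (prey growth rate)/(HP coefficient) — independent of the other coefficients.
With the change, P* = 0.62/0.049 = 12.7; it falls from 17.6.

P* ≈ 12.7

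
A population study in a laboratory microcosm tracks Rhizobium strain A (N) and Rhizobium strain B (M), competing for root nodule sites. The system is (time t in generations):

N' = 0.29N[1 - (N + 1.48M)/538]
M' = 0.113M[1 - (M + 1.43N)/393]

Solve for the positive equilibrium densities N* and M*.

N* ≈ 39.1, M* ≈ 337

Setting both brackets to zero gives the nullclines N + 1.48M = 538 and 1.43N + M = 393.
Substituting M = 393 - 1.43N into the first: N(1 - 1.48·1.43) = 538 - 1.48·393.
So N* = -43.6/-1.12 = 39.1, and then M* = 393 - 1.43·39.1 = 337.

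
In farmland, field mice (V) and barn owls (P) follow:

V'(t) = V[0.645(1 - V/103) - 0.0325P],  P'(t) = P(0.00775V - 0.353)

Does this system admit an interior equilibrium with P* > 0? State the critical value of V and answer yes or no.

Threshold V = 45.5; K > 45.5, so yes, the predator persists.

The predator equation gives dP/dt > 0 only when V > 0.353/0.00775 = 45.5.
Without the predator, V → K = 103. Since 103 > 45.5, the predator can invade and persist.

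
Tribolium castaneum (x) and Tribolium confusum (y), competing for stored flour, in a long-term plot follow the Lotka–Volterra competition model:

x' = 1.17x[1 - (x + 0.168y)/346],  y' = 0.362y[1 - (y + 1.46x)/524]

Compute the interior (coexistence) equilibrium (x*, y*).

x* ≈ 342, y* ≈ 25

Setting both brackets to zero gives the nullclines x + 0.168y = 346 and 1.46x + y = 524.
Substituting y = 524 - 1.46x into the first: x(1 - 0.168·1.46) = 346 - 0.168·524.
So x* = 258/0.755 = 342, and then y* = 524 - 1.46·342 = 25.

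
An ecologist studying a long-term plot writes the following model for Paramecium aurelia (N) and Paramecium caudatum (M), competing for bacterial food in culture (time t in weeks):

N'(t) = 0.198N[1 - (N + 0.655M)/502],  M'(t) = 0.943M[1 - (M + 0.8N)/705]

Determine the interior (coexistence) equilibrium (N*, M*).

Setting both brackets to zero gives the nullclines N + 0.655M = 502 and 0.8N + M = 705.
Substituting M = 705 - 0.8N into the first: N(1 - 0.655·0.8) = 502 - 0.655·705.
So N* = 40.2/0.476 = 84.5, and then M* = 705 - 0.8·84.5 = 637.

N* ≈ 84.5, M* ≈ 637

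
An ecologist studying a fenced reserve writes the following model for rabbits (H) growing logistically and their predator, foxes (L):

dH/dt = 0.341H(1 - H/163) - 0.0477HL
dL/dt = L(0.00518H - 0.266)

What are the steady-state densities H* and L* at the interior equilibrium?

From dL/dt = 0 with L > 0: 0.00518H* = 0.266, so H* = 51.4.
Substitute into dH/dt = 0: 0.341(1 - 51.4/163) = 0.0477L*.
The bracket is 0.685, giving L* = 0.234/0.0477 = 4.9.

H* ≈ 51.4, L* ≈ 4.9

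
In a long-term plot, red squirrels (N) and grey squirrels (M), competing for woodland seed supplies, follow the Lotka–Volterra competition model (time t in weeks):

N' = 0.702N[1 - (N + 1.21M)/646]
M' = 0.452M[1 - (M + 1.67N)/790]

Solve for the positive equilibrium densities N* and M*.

N* ≈ 304, M* ≈ 283

Setting both brackets to zero gives the nullclines N + 1.21M = 646 and 1.67N + M = 790.
Substituting M = 790 - 1.67N into the first: N(1 - 1.21·1.67) = 646 - 1.21·790.
So N* = -310/-1.02 = 304, and then M* = 790 - 1.67·304 = 283.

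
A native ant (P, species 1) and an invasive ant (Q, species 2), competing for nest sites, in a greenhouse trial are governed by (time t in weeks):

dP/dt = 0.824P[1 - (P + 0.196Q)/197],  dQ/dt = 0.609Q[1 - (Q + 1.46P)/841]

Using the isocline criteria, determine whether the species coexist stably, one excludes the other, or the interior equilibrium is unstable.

stable coexistence

Compare the nullcline intercepts: K1/α12 = 197/0.196 = 1010 > K2 = 841; K2/α21 = 841/1.46 = 576 > K1 = 197.
Since both inequalities hold, each species can invade when rare, so the interior equilibrium is stable.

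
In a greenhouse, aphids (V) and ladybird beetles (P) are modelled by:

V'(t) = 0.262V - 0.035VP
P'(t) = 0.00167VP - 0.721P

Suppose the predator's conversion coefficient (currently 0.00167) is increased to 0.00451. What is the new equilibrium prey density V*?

At the interior fixed point, setting dP/dt = 0 with P > 0 fixes V* = (predator death rate)/(VP coefficient) — independent of the other coefficients.
With the change, V* = 0.721/0.00451 = 160; it falls from 432.

V* ≈ 160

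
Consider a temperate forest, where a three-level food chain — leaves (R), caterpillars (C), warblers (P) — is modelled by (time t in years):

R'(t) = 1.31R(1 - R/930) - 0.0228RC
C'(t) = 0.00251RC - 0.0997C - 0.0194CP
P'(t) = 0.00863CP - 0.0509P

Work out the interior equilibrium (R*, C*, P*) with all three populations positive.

R* ≈ 835, C* ≈ 5.9, P* ≈ 103

From dP/dt = 0: 0.00863C* = 0.0509, so C* = 5.9.
From dR/dt = 0: 1.31(1 - R*/930) = 0.0228·5.9, giving R* = 930·(1 - 0.103) = 835.
From dC/dt = 0: 0.00251·835 - 0.0997 = 0.0194P*, so P* = 1.99/0.0194 = 103.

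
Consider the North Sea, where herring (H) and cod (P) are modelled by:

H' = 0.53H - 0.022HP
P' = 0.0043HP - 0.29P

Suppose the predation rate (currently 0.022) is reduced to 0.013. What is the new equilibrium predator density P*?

P* ≈ 40.8

At the interior fixed point, setting dH/dt = 0 with H > 0 fixes P* = (prey growth rate)/(HP coefficient) — independent of the other coefficients.
With the change, P* = 0.53/0.013 = 40.8; it rises from 24.1.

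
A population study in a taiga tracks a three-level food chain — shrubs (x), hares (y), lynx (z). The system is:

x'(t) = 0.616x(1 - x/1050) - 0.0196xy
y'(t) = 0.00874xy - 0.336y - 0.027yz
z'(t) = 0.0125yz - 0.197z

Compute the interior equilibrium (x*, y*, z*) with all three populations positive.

x* ≈ 523, y* ≈ 15.8, z* ≈ 157

From dz/dt = 0: 0.0125y* = 0.197, so y* = 15.8.
From dx/dt = 0: 0.616(1 - x*/1050) = 0.0196·15.8, giving x* = 1050·(1 - 0.501) = 523.
From dy/dt = 0: 0.00874·523 - 0.336 = 0.027z*, so z* = 4.24/0.027 = 157.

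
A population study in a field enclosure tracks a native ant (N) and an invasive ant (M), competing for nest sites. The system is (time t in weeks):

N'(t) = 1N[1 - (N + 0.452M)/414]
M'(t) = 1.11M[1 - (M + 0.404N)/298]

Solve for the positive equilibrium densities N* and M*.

N* ≈ 342, M* ≈ 160

Setting both brackets to zero gives the nullclines N + 0.452M = 414 and 0.404N + M = 298.
Substituting M = 298 - 0.404N into the first: N(1 - 0.452·0.404) = 414 - 0.452·298.
So N* = 279/0.817 = 342, and then M* = 298 - 0.404·342 = 160.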